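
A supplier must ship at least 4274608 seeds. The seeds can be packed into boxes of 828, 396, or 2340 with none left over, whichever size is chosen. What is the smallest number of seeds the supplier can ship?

The number of seeds must be a common multiple of 828, 396, and 2340, so a multiple of their LCM.
828 = 2^2 × 3^2 × 23
396 = 2^2 × 3^2 × 11
2340 = 2^2 × 3^2 × 5 × 13
LCM(828, 396, 2340) = 2^2 × 3^2 × 5 × 11 × 13 × 23 = 592020.
Smallest multiple of 592020 that is ≥ 4274608: ⌈4274608/592020⌉ × 592020 = 8 × 592020 = 4736160.

4736160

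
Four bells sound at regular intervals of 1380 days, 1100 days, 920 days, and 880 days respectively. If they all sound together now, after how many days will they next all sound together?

303600 days

They coincide at every common multiple of the periods; the first is the LCM.
1380 = 2^2 × 3 × 5 × 23
1100 = 2^2 × 5^2 × 11
920 = 2^3 × 5 × 23
880 = 2^4 × 5 × 11
LCM(1380, 1100, 920, 880) = 2^4 × 3 × 5^2 × 11 × 23 = 303600.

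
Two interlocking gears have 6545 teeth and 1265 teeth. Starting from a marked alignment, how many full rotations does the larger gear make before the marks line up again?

The first common completion time is the LCM of the periods.
6545 = 5 × 7 × 11 × 17
1265 = 5 × 11 × 23
LCM(6545, 1265) = 5 × 7 × 11 × 17 × 23 = 150535.
Rotations for period 6545: 150535 / 6545 = 23.

23 rotations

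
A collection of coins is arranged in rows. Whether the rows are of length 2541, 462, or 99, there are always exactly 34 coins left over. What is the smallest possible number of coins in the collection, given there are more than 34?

N − 34 must be a common multiple of 2541, 462, and 99.
2541 = 3 × 7 × 11^2
462 = 2 × 3 × 7 × 11
99 = 3^2 × 11
LCM(2541, 462, 99) = 2 × 3^2 × 7 × 11^2 = 15246.
Smallest N > 34 is LCM + 34 = 15246 + 34 = 15280.

15280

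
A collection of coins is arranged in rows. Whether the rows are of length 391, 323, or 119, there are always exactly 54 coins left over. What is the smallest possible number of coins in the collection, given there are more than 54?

52057

N − 54 must be a common multiple of 391, 323, and 119.
391 = 17 × 23
323 = 17 × 19
119 = 7 × 17
LCM(391, 323, 119) = 7 × 17 × 19 × 23 = 52003.
Smallest N > 54 is LCM + 54 = 52003 + 54 = 52057.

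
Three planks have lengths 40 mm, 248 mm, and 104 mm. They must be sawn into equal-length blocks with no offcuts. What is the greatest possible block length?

8 mm

The block length must divide every plank, so the greatest is gcd(40, 248, 104).
40 = 2^3 × 5
248 = 2^3 × 31
104 = 2^3 × 13
gcd(40, 248, 104) = 2^3 = 8.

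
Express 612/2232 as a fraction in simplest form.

17/62

612 = 2^2 × 3^2 × 17
2232 = 2^3 × 3^2 × 31
gcd(612, 2232) = 2^2 × 3^2 = 36.
Divide numerator and denominator by 36: 612/2232 = 17/62.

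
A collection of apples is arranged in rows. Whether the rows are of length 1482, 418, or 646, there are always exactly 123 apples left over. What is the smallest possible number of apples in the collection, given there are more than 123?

277257

N − 123 must be a common multiple of 1482, 418, and 646.
1482 = 2 × 3 × 13 × 19
418 = 2 × 11 × 19
646 = 2 × 17 × 19
LCM(1482, 418, 646) = 2 × 3 × 11 × 13 × 17 × 19 = 277134.
Smallest N > 123 is LCM + 123 = 277134 + 123 = 277257.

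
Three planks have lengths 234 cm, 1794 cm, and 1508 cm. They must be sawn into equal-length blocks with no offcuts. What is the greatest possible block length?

This is the greatest common divisor of 234, 1794, and 1508.
234 = 2 × 3^2 × 13
1794 = 2 × 3 × 13 × 23
1508 = 2^2 × 13 × 29
gcd(234, 1794, 1508) = 2 × 13 = 26.

26 cm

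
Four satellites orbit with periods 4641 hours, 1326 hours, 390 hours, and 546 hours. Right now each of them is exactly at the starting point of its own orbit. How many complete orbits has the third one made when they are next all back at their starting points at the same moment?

119 orbits

All finish a whole number of cycles simultaneously at t = LCM of the periods.
4641 = 3 × 7 × 13 × 17
1326 = 2 × 3 × 13 × 17
390 = 2 × 3 × 5 × 13
546 = 2 × 3 × 7 × 13
LCM(4641, 1326, 390, 546) = 2 × 3 × 5 × 7 × 13 × 17 = 46410.
Orbits for period 390: 46410 / 390 = 119.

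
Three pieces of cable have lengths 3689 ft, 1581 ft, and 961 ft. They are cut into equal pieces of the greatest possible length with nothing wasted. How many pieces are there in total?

Piece length = gcd(3689, 1581, 961).
3689 = 7 × 17 × 31
1581 = 3 × 17 × 31
961 = 31^2
gcd(3689, 1581, 961) = 31.
Total pieces = 3689/31 + 1581/31 + 961/31 = 119 + 51 + 31 = 201.

201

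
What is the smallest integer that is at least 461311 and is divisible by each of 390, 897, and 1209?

556140

The integer must be a common multiple of 390, 897, and 1209, so a multiple of their LCM.
390 = 2 × 3 × 5 × 13
897 = 3 × 13 × 23
1209 = 3 × 13 × 31
LCM(390, 897, 1209) = 2 × 3 × 5 × 13 × 23 × 31 = 278070.
Smallest multiple of 278070 that is ≥ 461311: ⌈461311/278070⌉ × 278070 = 2 × 278070 = 556140.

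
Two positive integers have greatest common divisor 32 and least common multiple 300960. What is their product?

For any two positive integers, gcd × lcm = product = 32 × 300960 = 9630720.

9630720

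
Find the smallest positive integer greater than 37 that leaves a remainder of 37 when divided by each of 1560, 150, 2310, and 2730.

N − 37 must be a common multiple of 1560, 150, 2310, and 2730.
1560 = 2^3 × 3 × 5 × 13
150 = 2 × 3 × 5^2
2310 = 2 × 3 × 5 × 7 × 11
2730 = 2 × 3 × 5 × 7 × 13
LCM(1560, 150, 2310, 2730) = 2^3 × 3 × 5^2 × 7 × 11 × 13 = 600600.
Smallest N > 37 is LCM + 37 = 600600 + 37 = 600637.

600637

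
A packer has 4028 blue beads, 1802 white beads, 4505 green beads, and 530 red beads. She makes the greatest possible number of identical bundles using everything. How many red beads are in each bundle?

Number of bundles = gcd(4028, 1802, 4505, 530).
4028 = 2^2 × 19 × 53
1802 = 2 × 17 × 53
4505 = 5 × 17 × 53
530 = 2 × 5 × 53
gcd(4028, 1802, 4505, 530) = 53.
red beads per bundle = 530 / 53 = 10.

10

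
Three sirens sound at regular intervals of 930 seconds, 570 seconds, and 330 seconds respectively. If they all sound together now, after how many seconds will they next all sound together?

194370 seconds

We need the least common multiple of the intervals.
930 = 2 × 3 × 5 × 31
570 = 2 × 3 × 5 × 19
330 = 2 × 3 × 5 × 11
LCM(930, 570, 330) = 2 × 3 × 5 × 11 × 19 × 31 = 194370.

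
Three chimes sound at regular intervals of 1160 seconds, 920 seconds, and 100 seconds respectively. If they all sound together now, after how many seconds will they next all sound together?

133400 seconds

We need the least common multiple of the intervals.
1160 = 2^3 × 5 × 29
920 = 2^3 × 5 × 23
100 = 2^2 × 5^2
LCM(1160, 920, 100) = 2^3 × 5^2 × 23 × 29 = 133400.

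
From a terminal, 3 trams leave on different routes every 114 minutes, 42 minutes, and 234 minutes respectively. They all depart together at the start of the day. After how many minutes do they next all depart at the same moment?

They coincide at every common multiple of the periods; the first is the LCM.
114 = 2 × 3 × 19
42 = 2 × 3 × 7
234 = 2 × 3^2 × 13
LCM(114, 42, 234) = 2 × 3^2 × 7 × 13 × 19 = 31122.

31122 minutes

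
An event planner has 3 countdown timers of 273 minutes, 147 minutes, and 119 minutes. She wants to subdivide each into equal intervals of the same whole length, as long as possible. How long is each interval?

The interval must divide each timer length; the longest such is the gcd.
273 = 3 × 7 × 13
147 = 3 × 7^2
119 = 7 × 17
gcd(273, 147, 119) = 7.

7 minutes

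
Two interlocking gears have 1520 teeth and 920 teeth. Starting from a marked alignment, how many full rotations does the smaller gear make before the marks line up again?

All finish a whole number of cycles simultaneously at t = LCM of the periods.
1520 = 2^4 × 5 × 19
920 = 2^3 × 5 × 23
LCM(1520, 920) = 2^4 × 5 × 19 × 23 = 34960.
Rotations for period 920: 34960 / 920 = 38.

38 rotations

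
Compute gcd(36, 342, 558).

18

36 = 2^2 × 3^2
342 = 2 × 3^2 × 19
558 = 2 × 3^2 × 31
gcd(36, 342, 558) = 2 × 3^2 = 18.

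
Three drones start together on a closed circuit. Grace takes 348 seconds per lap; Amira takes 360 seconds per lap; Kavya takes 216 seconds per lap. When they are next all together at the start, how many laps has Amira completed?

87 laps

All finish a whole number of cycles simultaneously at t = LCM of the periods.
348 = 2^2 × 3 × 29
360 = 2^3 × 3^2 × 5
216 = 2^3 × 3^3
LCM(348, 360, 216) = 2^3 × 3^3 × 5 × 29 = 31320.
Laps for period 360: 31320 / 360 = 87.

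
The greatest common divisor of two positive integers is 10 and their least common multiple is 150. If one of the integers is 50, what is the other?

30

For two integers, gcd × lcm = product, so the other is (10 × 150) / 50 = 1500 / 50 = 30.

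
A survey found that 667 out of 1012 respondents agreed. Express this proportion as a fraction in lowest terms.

29/44

667 = 23 × 29
1012 = 2^2 × 11 × 23
gcd(667, 1012) = 23.
Divide numerator and denominator by 23: 667/1012 = 29/44.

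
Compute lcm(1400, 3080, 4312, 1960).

107800

1400 = 2^3 × 5^2 × 7
3080 = 2^3 × 5 × 7 × 11
4312 = 2^3 × 7^2 × 11
1960 = 2^3 × 5 × 7^2
LCM(1400, 3080, 4312, 1960) = 2^3 × 5^2 × 7^2 × 11 = 107800.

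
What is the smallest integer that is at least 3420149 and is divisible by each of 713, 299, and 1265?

The integer must be a common multiple of 713, 299, and 1265, so a multiple of their LCM.
713 = 23 × 31
299 = 13 × 23
1265 = 5 × 11 × 23
LCM(713, 299, 1265) = 5 × 11 × 13 × 23 × 31 = 509795.
Smallest multiple of 509795 that is ≥ 3420149: ⌈3420149/509795⌉ × 509795 = 7 × 509795 = 3568565.

3568565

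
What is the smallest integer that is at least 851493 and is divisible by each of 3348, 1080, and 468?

The integer must be a common multiple of 3348, 1080, and 468, so a multiple of their LCM.
3348 = 2^2 × 3^3 × 31
1080 = 2^3 × 3^3 × 5
468 = 2^2 × 3^2 × 13
LCM(3348, 1080, 468) = 2^3 × 3^3 × 5 × 13 × 31 = 435240.
Smallest multiple of 435240 that is ≥ 851493: ⌈851493/435240⌉ × 435240 = 2 × 435240 = 870480.

870480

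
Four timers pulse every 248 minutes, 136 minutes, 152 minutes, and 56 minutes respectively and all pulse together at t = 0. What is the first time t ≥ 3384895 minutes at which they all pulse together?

3925096 minutes

Joint pulses occur at multiples of LCM(248, 136, 152, 56).
248 = 2^3 × 31
136 = 2^3 × 17
152 = 2^3 × 19
56 = 2^3 × 7
LCM(248, 136, 152, 56) = 2^3 × 7 × 17 × 19 × 31 = 560728.
Smallest multiple of 560728 that is ≥ 3384895: ⌈3384895/560728⌉ × 560728 = 7 × 560728 = 3925096.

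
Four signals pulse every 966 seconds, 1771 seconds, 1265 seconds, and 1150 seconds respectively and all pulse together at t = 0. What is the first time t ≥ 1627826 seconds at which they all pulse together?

1859550 seconds

Joint pulses occur at multiples of LCM(966, 1771, 1265, 1150).
966 = 2 × 3 × 7 × 23
1771 = 7 × 11 × 23
1265 = 5 × 11 × 23
1150 = 2 × 5^2 × 23
LCM(966, 1771, 1265, 1150) = 2 × 3 × 5^2 × 7 × 11 × 23 = 265650.
Smallest multiple of 265650 that is ≥ 1627826: ⌈1627826/265650⌉ × 265650 = 7 × 265650 = 1859550.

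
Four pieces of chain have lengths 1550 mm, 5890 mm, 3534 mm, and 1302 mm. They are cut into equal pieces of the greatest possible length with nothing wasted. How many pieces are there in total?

Piece length = gcd(1550, 5890, 3534, 1302).
1550 = 2 × 5^2 × 31
5890 = 2 × 5 × 19 × 31
3534 = 2 × 3 × 19 × 31
1302 = 2 × 3 × 7 × 31
gcd(1550, 5890, 3534, 1302) = 2 × 31 = 62.
Total pieces = 1550/62 + 5890/62 + 3534/62 + 1302/62 = 25 + 95 + 57 + 21 = 198.

198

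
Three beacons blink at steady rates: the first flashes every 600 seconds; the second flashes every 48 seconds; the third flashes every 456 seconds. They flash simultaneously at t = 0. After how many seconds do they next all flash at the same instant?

The first simultaneous occurrence is after LCM of the individual periods.
600 = 2^3 × 3 × 5^2
48 = 2^4 × 3
456 = 2^3 × 3 × 19
LCM(600, 48, 456) = 2^4 × 3 × 5^2 × 19 = 22800.

22800 seconds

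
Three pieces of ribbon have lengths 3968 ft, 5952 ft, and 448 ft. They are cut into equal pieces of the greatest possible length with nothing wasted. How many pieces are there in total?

162

Piece length = gcd(3968, 5952, 448).
3968 = 2^7 × 31
5952 = 2^6 × 3 × 31
448 = 2^6 × 7
gcd(3968, 5952, 448) = 2^6 = 64.
Total pieces = 3968/64 + 5952/64 + 448/64 = 62 + 93 + 7 = 162.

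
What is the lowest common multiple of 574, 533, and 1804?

574 = 2 × 7 × 41
533 = 13 × 41
1804 = 2^2 × 11 × 41
LCM(574, 533, 1804) = 2^2 × 7 × 11 × 13 × 41 = 164164.

164164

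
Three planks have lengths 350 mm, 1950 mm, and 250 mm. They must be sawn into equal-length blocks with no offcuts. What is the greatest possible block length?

50 mm

The block length must divide every plank, so the greatest is gcd(350, 1950, 250).
350 = 2 × 5^2 × 7
1950 = 2 × 3 × 5^2 × 13
250 = 2 × 5^3
gcd(350, 1950, 250) = 2 × 5^2 = 50.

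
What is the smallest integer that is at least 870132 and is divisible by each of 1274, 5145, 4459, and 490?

The integer must be a common multiple of 1274, 5145, 4459, and 490, so a multiple of their LCM.
1274 = 2 × 7^2 × 13
5145 = 3 × 5 × 7^3
4459 = 7^3 × 13
490 = 2 × 5 × 7^2
LCM(1274, 5145, 4459, 490) = 2 × 3 × 5 × 7^3 × 13 = 133770.
Smallest multiple of 133770 that is ≥ 870132: ⌈870132/133770⌉ × 133770 = 7 × 133770 = 936390.

936390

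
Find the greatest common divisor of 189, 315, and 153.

189 = 3^3 × 7
315 = 3^2 × 5 × 7
153 = 3^2 × 17
gcd(189, 315, 153) = 3^2 = 9.

9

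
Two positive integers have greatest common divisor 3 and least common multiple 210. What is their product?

630

For any two positive integers, gcd × lcm = product = 3 × 210 = 630.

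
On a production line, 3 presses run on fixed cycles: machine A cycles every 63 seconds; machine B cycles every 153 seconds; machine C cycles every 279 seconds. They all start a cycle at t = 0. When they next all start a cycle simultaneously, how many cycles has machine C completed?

119 cycles

The first common completion time is the LCM of the periods.
63 = 3^2 × 7
153 = 3^2 × 17
279 = 3^2 × 31
LCM(63, 153, 279) = 3^2 × 7 × 17 × 31 = 33201.
Cycles for period 279: 33201 / 279 = 119.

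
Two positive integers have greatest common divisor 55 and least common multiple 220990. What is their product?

For any two positive integers, gcd × lcm = product = 55 × 220990 = 12154450.

12154450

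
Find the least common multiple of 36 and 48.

36 = 2^2 × 3^2
48 = 2^4 × 3
LCM(36, 48) = 2^4 × 3^2 = 144.

144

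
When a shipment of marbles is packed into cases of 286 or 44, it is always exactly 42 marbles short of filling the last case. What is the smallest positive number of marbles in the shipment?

Being 42 short of a full case of size k means N ≡ −42 (mod k), i.e. N + 42 is a multiple of each size.
286 = 2 × 11 × 13
44 = 2^2 × 11
LCM(286, 44) = 2^2 × 11 × 13 = 572.
Smallest positive N is 572 − 42 = 530.

530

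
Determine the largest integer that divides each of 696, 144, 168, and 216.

696 = 2^3 × 3 × 29
144 = 2^4 × 3^2
168 = 2^3 × 3 × 7
216 = 2^3 × 3^3
gcd(696, 144, 168, 216) = 2^3 × 3 = 24.

24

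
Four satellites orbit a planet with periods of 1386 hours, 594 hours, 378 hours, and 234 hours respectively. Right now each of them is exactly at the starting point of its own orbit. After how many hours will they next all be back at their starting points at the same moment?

The first simultaneous occurrence is after LCM of the individual periods.
1386 = 2 × 3^2 × 7 × 11
594 = 2 × 3^3 × 11
378 = 2 × 3^3 × 7
234 = 2 × 3^2 × 13
LCM(1386, 594, 378, 234) = 2 × 3^3 × 7 × 11 × 13 = 54054.

54054 hours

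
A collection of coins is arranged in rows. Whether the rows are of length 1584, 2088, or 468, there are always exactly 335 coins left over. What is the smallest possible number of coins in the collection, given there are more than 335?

N − 335 must be a common multiple of 1584, 2088, and 468.
1584 = 2^4 × 3^2 × 11
2088 = 2^3 × 3^2 × 29
468 = 2^2 × 3^2 × 13
LCM(1584, 2088, 468) = 2^4 × 3^2 × 11 × 13 × 29 = 597168.
Smallest N > 335 is LCM + 335 = 597168 + 335 = 597503.

597503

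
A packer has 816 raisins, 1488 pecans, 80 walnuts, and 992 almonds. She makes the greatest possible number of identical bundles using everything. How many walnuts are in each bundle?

5

Number of bundles = gcd(816, 1488, 80, 992).
816 = 2^4 × 3 × 17
1488 = 2^4 × 3 × 31
80 = 2^4 × 5
992 = 2^5 × 31
gcd(816, 1488, 80, 992) = 2^4 = 16.
walnuts per bundle = 80 / 16 = 5.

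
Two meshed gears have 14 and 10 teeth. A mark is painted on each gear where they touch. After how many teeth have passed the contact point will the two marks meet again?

70 teeth

We need the least common multiple of the intervals.
14 = 2 × 7
10 = 2 × 5
LCM(14, 10) = 2 × 5 × 7 = 70.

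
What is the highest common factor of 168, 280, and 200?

168 = 2^3 × 3 × 7
280 = 2^3 × 5 × 7
200 = 2^3 × 5^2
gcd(168, 280, 200) = 2^3 = 8.

8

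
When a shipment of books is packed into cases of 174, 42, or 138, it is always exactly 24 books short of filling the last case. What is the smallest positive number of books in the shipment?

27990

Being 24 short of a full case of size k means N ≡ −24 (mod k), i.e. N + 24 is a multiple of each size.
174 = 2 × 3 × 29
42 = 2 × 3 × 7
138 = 2 × 3 × 23
LCM(174, 42, 138) = 2 × 3 × 7 × 23 × 29 = 28014.
Smallest positive N is 28014 − 24 = 27990.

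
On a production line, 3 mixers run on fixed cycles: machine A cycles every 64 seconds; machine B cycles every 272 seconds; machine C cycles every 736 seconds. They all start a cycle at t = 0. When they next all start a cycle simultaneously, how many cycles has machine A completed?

391 cycles

They are all back at their starting positions together after one LCM of the periods.
64 = 2^6
272 = 2^4 × 17
736 = 2^5 × 23
LCM(64, 272, 736) = 2^6 × 17 × 23 = 25024.
Cycles for period 64: 25024 / 64 = 391.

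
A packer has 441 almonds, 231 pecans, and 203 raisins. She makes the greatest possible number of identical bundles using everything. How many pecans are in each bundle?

33

Number of bundles = gcd(441, 231, 203).
441 = 3^2 × 7^2
231 = 3 × 7 × 11
203 = 7 × 29
gcd(441, 231, 203) = 7.
pecans per bundle = 231 / 7 = 33.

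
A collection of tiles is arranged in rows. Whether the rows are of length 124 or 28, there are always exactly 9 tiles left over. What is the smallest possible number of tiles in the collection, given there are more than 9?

N − 9 must be a common multiple of 124 and 28.
124 = 2^2 × 31
28 = 2^2 × 7
LCM(124, 28) = 2^2 × 7 × 31 = 868.
Smallest N > 9 is LCM + 9 = 868 + 9 = 877.

877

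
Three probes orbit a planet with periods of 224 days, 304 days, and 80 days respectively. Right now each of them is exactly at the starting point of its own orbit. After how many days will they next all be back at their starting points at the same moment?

21280 days

The first simultaneous occurrence is after LCM of the individual periods.
224 = 2^5 × 7
304 = 2^4 × 19
80 = 2^4 × 5
LCM(224, 304, 80) = 2^5 × 5 × 7 × 19 = 21280.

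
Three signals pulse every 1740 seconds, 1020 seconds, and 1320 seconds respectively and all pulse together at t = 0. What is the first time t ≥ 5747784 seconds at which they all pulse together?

Joint pulses occur at multiples of LCM(1740, 1020, 1320).
1740 = 2^2 × 3 × 5 × 29
1020 = 2^2 × 3 × 5 × 17
1320 = 2^3 × 3 × 5 × 11
LCM(1740, 1020, 1320) = 2^3 × 3 × 5 × 11 × 17 × 29 = 650760.
Smallest multiple of 650760 that is ≥ 5747784: ⌈5747784/650760⌉ × 650760 = 9 × 650760 = 5856840.

5856840 seconds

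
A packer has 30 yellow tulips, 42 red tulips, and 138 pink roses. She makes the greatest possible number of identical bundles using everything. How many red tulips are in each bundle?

Number of bundles = gcd(30, 42, 138).
30 = 2 × 3 × 5
42 = 2 × 3 × 7
138 = 2 × 3 × 23
gcd(30, 42, 138) = 2 × 3 = 6.
red tulips per bundle = 42 / 6 = 7.

7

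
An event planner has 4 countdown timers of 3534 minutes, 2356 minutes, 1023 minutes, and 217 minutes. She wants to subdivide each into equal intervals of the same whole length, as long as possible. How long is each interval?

The interval must divide each timer length; the longest such is the gcd.
3534 = 2 × 3 × 19 × 31
2356 = 2^2 × 19 × 31
1023 = 3 × 11 × 31
217 = 7 × 31
gcd(3534, 2356, 1023, 217) = 31.

31 minutes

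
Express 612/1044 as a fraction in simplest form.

612 = 2^2 × 3^2 × 17
1044 = 2^2 × 3^2 × 29
gcd(612, 1044) = 2^2 × 3^2 = 36.
Divide numerator and denominator by 36: 612/1044 = 17/29.

17/29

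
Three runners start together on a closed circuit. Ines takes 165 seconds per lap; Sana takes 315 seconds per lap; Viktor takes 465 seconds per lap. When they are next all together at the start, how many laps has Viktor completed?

They are all back at their starting positions together after one LCM of the periods.
165 = 3 × 5 × 11
315 = 3^2 × 5 × 7
465 = 3 × 5 × 31
LCM(165, 315, 465) = 3^2 × 5 × 7 × 11 × 31 = 107415.
Laps for period 465: 107415 / 465 = 231.

231 laps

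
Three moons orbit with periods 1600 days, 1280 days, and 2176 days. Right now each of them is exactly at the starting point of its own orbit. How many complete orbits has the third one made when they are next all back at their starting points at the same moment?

They are all back at their starting positions together after one LCM of the periods.
1600 = 2^6 × 5^2
1280 = 2^8 × 5
2176 = 2^7 × 17
LCM(1600, 1280, 2176) = 2^8 × 5^2 × 17 = 108800.
Orbits for period 2176: 108800 / 2176 = 50.

50 orbits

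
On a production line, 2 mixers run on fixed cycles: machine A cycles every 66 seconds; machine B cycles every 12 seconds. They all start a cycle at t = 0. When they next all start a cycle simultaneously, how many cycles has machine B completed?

11 cycles

They are all back at their starting positions together after one LCM of the periods.
66 = 2 × 3 × 11
12 = 2^2 × 3
LCM(66, 12) = 2^2 × 3 × 11 = 132.
Cycles for period 12: 132 / 12 = 11.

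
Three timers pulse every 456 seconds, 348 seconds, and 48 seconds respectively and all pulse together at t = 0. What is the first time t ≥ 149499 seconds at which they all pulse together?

Joint pulses occur at multiples of LCM(456, 348, 48).
456 = 2^3 × 3 × 19
348 = 2^2 × 3 × 29
48 = 2^4 × 3
LCM(456, 348, 48) = 2^4 × 3 × 19 × 29 = 26448.
Smallest multiple of 26448 that is ≥ 149499: ⌈149499/26448⌉ × 26448 = 6 × 26448 = 158688.

158688 seconds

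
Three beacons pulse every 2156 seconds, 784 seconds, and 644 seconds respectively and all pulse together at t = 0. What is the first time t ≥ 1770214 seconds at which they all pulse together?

1785168 seconds

Joint pulses occur at multiples of LCM(2156, 784, 644).
2156 = 2^2 × 7^2 × 11
784 = 2^4 × 7^2
644 = 2^2 × 7 × 23
LCM(2156, 784, 644) = 2^4 × 7^2 × 11 × 23 = 198352.
Smallest multiple of 198352 that is ≥ 1770214: ⌈1770214/198352⌉ × 198352 = 9 × 198352 = 1785168.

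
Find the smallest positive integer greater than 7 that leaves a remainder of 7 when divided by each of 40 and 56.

287

N − 7 must be a common multiple of 40 and 56.
40 = 2^3 × 5
56 = 2^3 × 7
LCM(40, 56) = 2^3 × 5 × 7 = 280.
Smallest N > 7 is LCM + 7 = 280 + 7 = 287.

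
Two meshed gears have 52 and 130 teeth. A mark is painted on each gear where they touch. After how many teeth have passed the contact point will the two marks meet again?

260 teeth

They coincide at every common multiple of the periods; the first is the LCM.
52 = 2^2 × 13
130 = 2 × 5 × 13
LCM(52, 130) = 2^2 × 5 × 13 = 260.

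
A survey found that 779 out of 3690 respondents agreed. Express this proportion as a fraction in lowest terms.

779 = 19 × 41
3690 = 2 × 3^2 × 5 × 41
gcd(779, 3690) = 41.
Divide numerator and denominator by 41: 779/3690 = 19/90.

19/90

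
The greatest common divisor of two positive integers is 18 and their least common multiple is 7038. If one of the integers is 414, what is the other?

For two integers, gcd × lcm = product, so the other is (18 × 7038) / 414 = 126684 / 414 = 306.

306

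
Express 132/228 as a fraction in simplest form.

132 = 2^2 × 3 × 11
228 = 2^2 × 3 × 19
gcd(132, 228) = 2^2 × 3 = 12.
Divide numerator and denominator by 12: 132/228 = 11/19.

11/19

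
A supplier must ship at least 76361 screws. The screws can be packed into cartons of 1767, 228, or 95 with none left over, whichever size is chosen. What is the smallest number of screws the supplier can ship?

The number of screws must be a common multiple of 1767, 228, and 95, so a multiple of their LCM.
1767 = 3 × 19 × 31
228 = 2^2 × 3 × 19
95 = 5 × 19
LCM(1767, 228, 95) = 2^2 × 3 × 5 × 19 × 31 = 35340.
Smallest multiple of 35340 that is ≥ 76361: ⌈76361/35340⌉ × 35340 = 3 × 35340 = 106020.

106020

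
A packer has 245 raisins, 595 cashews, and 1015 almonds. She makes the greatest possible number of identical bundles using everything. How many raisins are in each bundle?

Number of bundles = gcd(245, 595, 1015).
245 = 5 × 7^2
595 = 5 × 7 × 17
1015 = 5 × 7 × 29
gcd(245, 595, 1015) = 5 × 7 = 35.
raisins per bundle = 245 / 35 = 7.

7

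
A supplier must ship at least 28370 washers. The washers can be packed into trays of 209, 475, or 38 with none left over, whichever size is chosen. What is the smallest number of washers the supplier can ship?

The number of washers must be a common multiple of 209, 475, and 38, so a multiple of their LCM.
209 = 11 × 19
475 = 5^2 × 19
38 = 2 × 19
LCM(209, 475, 38) = 2 × 5^2 × 11 × 19 = 10450.
Smallest multiple of 10450 that is ≥ 28370: ⌈28370/10450⌉ × 10450 = 3 × 10450 = 31350.

31350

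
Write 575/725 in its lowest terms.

23/29

575 = 5^2 × 23
725 = 5^2 × 29
gcd(575, 725) = 5^2 = 25.
Divide numerator and denominator by 25: 575/725 = 23/29.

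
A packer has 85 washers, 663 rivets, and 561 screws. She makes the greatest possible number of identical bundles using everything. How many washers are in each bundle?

Number of bundles = gcd(85, 663, 561).
85 = 5 × 17
663 = 3 × 13 × 17
561 = 3 × 11 × 17
gcd(85, 663, 561) = 17.
washers per bundle = 85 / 17 = 5.

5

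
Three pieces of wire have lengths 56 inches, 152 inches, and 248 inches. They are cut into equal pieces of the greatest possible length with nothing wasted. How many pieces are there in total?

Piece length = gcd(56, 152, 248).
56 = 2^3 × 7
152 = 2^3 × 19
248 = 2^3 × 31
gcd(56, 152, 248) = 2^3 = 8.
Total pieces = 56/8 + 152/8 + 248/8 = 7 + 19 + 31 = 57.

57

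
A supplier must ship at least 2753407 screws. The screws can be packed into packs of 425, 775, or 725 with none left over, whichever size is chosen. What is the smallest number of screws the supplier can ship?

3056600

The number of screws must be a common multiple of 425, 775, and 725, so a multiple of their LCM.
425 = 5^2 × 17
775 = 5^2 × 31
725 = 5^2 × 29
LCM(425, 775, 725) = 5^2 × 17 × 29 × 31 = 382075.
Smallest multiple of 382075 that is ≥ 2753407: ⌈2753407/382075⌉ × 382075 = 8 × 382075 = 3056600.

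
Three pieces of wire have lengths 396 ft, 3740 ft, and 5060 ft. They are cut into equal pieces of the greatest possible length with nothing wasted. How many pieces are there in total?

Piece length = gcd(396, 3740, 5060).
396 = 2^2 × 3^2 × 11
3740 = 2^2 × 5 × 11 × 17
5060 = 2^2 × 5 × 11 × 23
gcd(396, 3740, 5060) = 2^2 × 11 = 44.
Total pieces = 396/44 + 3740/44 + 5060/44 = 9 + 85 + 115 = 209.

209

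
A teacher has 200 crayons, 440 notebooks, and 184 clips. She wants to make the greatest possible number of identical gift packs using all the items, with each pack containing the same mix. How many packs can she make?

The pack count must divide each quantity, so the greatest is gcd(200, 440, 184).
200 = 2^3 × 5^2
440 = 2^3 × 5 × 11
184 = 2^3 × 23
gcd(200, 440, 184) = 2^3 = 8.

8 packs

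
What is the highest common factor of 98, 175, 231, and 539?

7

98 = 2 × 7^2
175 = 5^2 × 7
231 = 3 × 7 × 11
539 = 7^2 × 11
gcd(98, 175, 231, 539) = 7.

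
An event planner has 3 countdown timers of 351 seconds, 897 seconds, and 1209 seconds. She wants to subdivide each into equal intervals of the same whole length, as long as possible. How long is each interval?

The interval must divide each timer length; the longest such is the gcd.
351 = 3^3 × 13
897 = 3 × 13 × 23
1209 = 3 × 13 × 31
gcd(351, 897, 1209) = 3 × 13 = 39.

39 seconds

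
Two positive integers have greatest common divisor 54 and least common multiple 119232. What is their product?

For any two positive integers, gcd × lcm = product = 54 × 119232 = 6438528.

6438528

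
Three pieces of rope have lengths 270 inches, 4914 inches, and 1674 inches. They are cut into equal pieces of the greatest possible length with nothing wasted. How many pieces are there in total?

127

Piece length = gcd(270, 4914, 1674).
270 = 2 × 3^3 × 5
4914 = 2 × 3^3 × 7 × 13
1674 = 2 × 3^3 × 31
gcd(270, 4914, 1674) = 2 × 3^3 = 54.
Total pieces = 270/54 + 4914/54 + 1674/54 = 5 + 91 + 31 = 127.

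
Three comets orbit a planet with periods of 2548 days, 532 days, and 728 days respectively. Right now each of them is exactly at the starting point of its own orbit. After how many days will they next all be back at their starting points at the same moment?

96824 days

The first simultaneous occurrence is after LCM of the individual periods.
2548 = 2^2 × 7^2 × 13
532 = 2^2 × 7 × 19
728 = 2^3 × 7 × 13
LCM(2548, 532, 728) = 2^3 × 7^2 × 13 × 19 = 96824.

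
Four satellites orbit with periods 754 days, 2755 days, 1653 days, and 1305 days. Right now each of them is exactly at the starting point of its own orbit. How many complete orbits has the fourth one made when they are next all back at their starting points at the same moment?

494 orbits

The first common completion time is the LCM of the periods.
754 = 2 × 13 × 29
2755 = 5 × 19 × 29
1653 = 3 × 19 × 29
1305 = 3^2 × 5 × 29
LCM(754, 2755, 1653, 1305) = 2 × 3^2 × 5 × 13 × 19 × 29 = 644670.
Orbits for period 1305: 644670 / 1305 = 494.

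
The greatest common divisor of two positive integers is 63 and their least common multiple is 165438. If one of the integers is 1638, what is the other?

6363

For two integers, gcd × lcm = product, so the other is (63 × 165438) / 1638 = 10422594 / 1638 = 6363.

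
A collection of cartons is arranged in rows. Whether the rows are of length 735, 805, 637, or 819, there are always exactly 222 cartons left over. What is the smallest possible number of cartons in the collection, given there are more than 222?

N − 222 must be a common multiple of 735, 805, 637, and 819.
735 = 3 × 5 × 7^2
805 = 5 × 7 × 23
637 = 7^2 × 13
819 = 3^2 × 7 × 13
LCM(735, 805, 637, 819) = 3^2 × 5 × 7^2 × 13 × 23 = 659295.
Smallest N > 222 is LCM + 222 = 659295 + 222 = 659517.

659517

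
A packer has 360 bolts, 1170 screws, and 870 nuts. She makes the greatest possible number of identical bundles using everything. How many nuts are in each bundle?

Number of bundles = gcd(360, 1170, 870).
360 = 2^3 × 3^2 × 5
1170 = 2 × 3^2 × 5 × 13
870 = 2 × 3 × 5 × 29
gcd(360, 1170, 870) = 2 × 3 × 5 = 30.
nuts per bundle = 870 / 30 = 29.

29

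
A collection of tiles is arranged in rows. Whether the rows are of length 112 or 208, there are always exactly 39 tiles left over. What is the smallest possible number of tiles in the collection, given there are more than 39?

1495

N − 39 must be a common multiple of 112 and 208.
112 = 2^4 × 7
208 = 2^4 × 13
LCM(112, 208) = 2^4 × 7 × 13 = 1456.
Smallest N > 39 is LCM + 39 = 1456 + 39 = 1495.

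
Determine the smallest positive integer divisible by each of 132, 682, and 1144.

106392

132 = 2^2 × 3 × 11
682 = 2 × 11 × 31
1144 = 2^3 × 11 × 13
LCM(132, 682, 1144) = 2^3 × 3 × 11 × 13 × 31 = 106392.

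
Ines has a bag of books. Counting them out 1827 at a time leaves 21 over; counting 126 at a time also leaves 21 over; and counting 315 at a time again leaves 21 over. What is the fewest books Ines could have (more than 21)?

18291

N − 21 must be a common multiple of 1827, 126, and 315.
1827 = 3^2 × 7 × 29
126 = 2 × 3^2 × 7
315 = 3^2 × 5 × 7
LCM(1827, 126, 315) = 2 × 3^2 × 5 × 7 × 29 = 18270.
Smallest N > 21 is LCM + 21 = 18270 + 21 = 18291.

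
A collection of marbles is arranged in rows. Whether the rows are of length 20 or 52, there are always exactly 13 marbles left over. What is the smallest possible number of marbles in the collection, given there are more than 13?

N − 13 must be a common multiple of 20 and 52.
20 = 2^2 × 5
52 = 2^2 × 13
LCM(20, 52) = 2^2 × 5 × 13 = 260.
Smallest N > 13 is LCM + 13 = 260 + 13 = 273.

273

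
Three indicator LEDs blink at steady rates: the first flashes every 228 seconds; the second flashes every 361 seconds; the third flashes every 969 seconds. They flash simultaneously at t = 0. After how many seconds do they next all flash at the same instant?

73644 seconds

They coincide at every common multiple of the periods; the first is the LCM.
228 = 2^2 × 3 × 19
361 = 19^2
969 = 3 × 17 × 19
LCM(228, 361, 969) = 2^2 × 3 × 17 × 19^2 = 73644.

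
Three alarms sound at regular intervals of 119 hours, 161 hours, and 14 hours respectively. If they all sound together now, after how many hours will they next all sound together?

5474 hours

The first simultaneous occurrence is after LCM of the individual periods.
119 = 7 × 17
161 = 7 × 23
14 = 2 × 7
LCM(119, 161, 14) = 2 × 7 × 17 × 23 = 5474.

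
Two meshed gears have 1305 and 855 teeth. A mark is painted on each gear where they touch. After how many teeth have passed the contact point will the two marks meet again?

We need the least common multiple of the intervals.
1305 = 3^2 × 5 × 29
855 = 3^2 × 5 × 19
LCM(1305, 855) = 3^2 × 5 × 19 × 29 = 24795.

24795 teeth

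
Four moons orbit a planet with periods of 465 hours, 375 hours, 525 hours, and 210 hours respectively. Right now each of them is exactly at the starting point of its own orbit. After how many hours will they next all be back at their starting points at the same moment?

They coincide at every common multiple of the periods; the first is the LCM.
465 = 3 × 5 × 31
375 = 3 × 5^3
525 = 3 × 5^2 × 7
210 = 2 × 3 × 5 × 7
LCM(465, 375, 525, 210) = 2 × 3 × 5^3 × 7 × 31 = 162750.

162750 hours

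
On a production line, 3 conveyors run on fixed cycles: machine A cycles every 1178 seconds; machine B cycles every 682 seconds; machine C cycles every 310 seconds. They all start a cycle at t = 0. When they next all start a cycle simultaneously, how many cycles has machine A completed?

All finish a whole number of cycles simultaneously at t = LCM of the periods.
1178 = 2 × 19 × 31
682 = 2 × 11 × 31
310 = 2 × 5 × 31
LCM(1178, 682, 310) = 2 × 5 × 11 × 19 × 31 = 64790.
Cycles for period 1178: 64790 / 1178 = 55.

55 cycles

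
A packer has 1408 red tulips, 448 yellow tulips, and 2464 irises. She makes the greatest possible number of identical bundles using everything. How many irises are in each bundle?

77

Number of bundles = gcd(1408, 448, 2464).
1408 = 2^7 × 11
448 = 2^6 × 7
2464 = 2^5 × 7 × 11
gcd(1408, 448, 2464) = 2^5 = 32.
irises per bundle = 2464 / 32 = 77.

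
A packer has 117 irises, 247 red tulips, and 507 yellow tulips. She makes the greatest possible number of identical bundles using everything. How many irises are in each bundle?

Number of bundles = gcd(117, 247, 507).
117 = 3^2 × 13
247 = 13 × 19
507 = 3 × 13^2
gcd(117, 247, 507) = 13.
irises per bundle = 117 / 13 = 9.

9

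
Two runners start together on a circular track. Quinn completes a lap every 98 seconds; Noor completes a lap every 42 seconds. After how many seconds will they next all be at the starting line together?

We need the least common multiple of the intervals.
98 = 2 × 7^2
42 = 2 × 3 × 7
LCM(98, 42) = 2 × 3 × 7^2 = 294.

294 seconds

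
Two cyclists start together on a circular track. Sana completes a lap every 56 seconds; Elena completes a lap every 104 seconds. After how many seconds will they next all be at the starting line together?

728 seconds

They coincide at every common multiple of the periods; the first is the LCM.
56 = 2^3 × 7
104 = 2^3 × 13
LCM(56, 104) = 2^3 × 7 × 13 = 728.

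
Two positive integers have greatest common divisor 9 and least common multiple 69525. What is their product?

625725

For any two positive integers, gcd × lcm = product = 9 × 69525 = 625725.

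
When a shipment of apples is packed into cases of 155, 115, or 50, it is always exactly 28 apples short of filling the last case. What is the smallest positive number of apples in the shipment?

35622

Being 28 short of a full case of size k means N ≡ −28 (mod k), i.e. N + 28 is a multiple of each size.
155 = 5 × 31
115 = 5 × 23
50 = 2 × 5^2
LCM(155, 115, 50) = 2 × 5^2 × 23 × 31 = 35650.
Smallest positive N is 35650 − 28 = 35622.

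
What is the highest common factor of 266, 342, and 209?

266 = 2 × 7 × 19
342 = 2 × 3^2 × 19
209 = 11 × 19
gcd(266, 342, 209) = 19.

19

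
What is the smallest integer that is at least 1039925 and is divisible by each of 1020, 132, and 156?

1166880

The integer must be a common multiple of 1020, 132, and 156, so a multiple of their LCM.
1020 = 2^2 × 3 × 5 × 17
132 = 2^2 × 3 × 11
156 = 2^2 × 3 × 13
LCM(1020, 132, 156) = 2^2 × 3 × 5 × 11 × 13 × 17 = 145860.
Smallest multiple of 145860 that is ≥ 1039925: ⌈1039925/145860⌉ × 145860 = 8 × 145860 = 1166880.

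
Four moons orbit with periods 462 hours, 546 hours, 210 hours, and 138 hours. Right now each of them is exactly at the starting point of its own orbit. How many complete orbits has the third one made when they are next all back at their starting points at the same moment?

3289 orbits

All finish a whole number of cycles simultaneously at t = LCM of the periods.
462 = 2 × 3 × 7 × 11
546 = 2 × 3 × 7 × 13
210 = 2 × 3 × 5 × 7
138 = 2 × 3 × 23
LCM(462, 546, 210, 138) = 2 × 3 × 5 × 7 × 11 × 13 × 23 = 690690.
Orbits for period 210: 690690 / 210 = 3289.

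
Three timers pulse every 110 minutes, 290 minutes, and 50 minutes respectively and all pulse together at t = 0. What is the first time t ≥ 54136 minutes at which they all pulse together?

Joint pulses occur at multiples of LCM(110, 290, 50).
110 = 2 × 5 × 11
290 = 2 × 5 × 29
50 = 2 × 5^2
LCM(110, 290, 50) = 2 × 5^2 × 11 × 29 = 15950.
Smallest multiple of 15950 that is ≥ 54136: ⌈54136/15950⌉ × 15950 = 4 × 15950 = 63800.

63800 minutes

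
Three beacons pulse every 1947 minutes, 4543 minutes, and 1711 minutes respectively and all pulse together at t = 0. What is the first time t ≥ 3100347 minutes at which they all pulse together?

3161928 minutes

Joint pulses occur at multiples of LCM(1947, 4543, 1711).
1947 = 3 × 11 × 59
4543 = 7 × 11 × 59
1711 = 29 × 59
LCM(1947, 4543, 1711) = 3 × 7 × 11 × 29 × 59 = 395241.
Smallest multiple of 395241 that is ≥ 3100347: ⌈3100347/395241⌉ × 395241 = 8 × 395241 = 3161928.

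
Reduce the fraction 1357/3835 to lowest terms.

23/65

1357 = 23 × 59
3835 = 5 × 13 × 59
gcd(1357, 3835) = 59.
Divide numerator and denominator by 59: 1357/3835 = 23/65.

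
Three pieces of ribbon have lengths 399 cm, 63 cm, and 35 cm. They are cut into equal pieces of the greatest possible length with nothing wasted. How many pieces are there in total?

Piece length = gcd(399, 63, 35).
399 = 3 × 7 × 19
63 = 3^2 × 7
35 = 5 × 7
gcd(399, 63, 35) = 7.
Total pieces = 399/7 + 63/7 + 35/7 = 57 + 9 + 5 = 71.

71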